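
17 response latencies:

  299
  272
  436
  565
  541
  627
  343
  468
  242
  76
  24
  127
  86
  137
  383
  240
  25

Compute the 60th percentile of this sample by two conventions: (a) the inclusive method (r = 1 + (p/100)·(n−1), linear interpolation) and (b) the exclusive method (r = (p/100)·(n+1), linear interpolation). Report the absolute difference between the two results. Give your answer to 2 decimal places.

Sorted: 24, 25, 76, 86, 127, 137, 240, 242, 272, 299, 343, 383, 436, 468, 541, 565, 627.
n = 17.
(a) r = 10.6; between ranks 10 (299) and 11 (343): 325.4.
(b) r = 10.8; between ranks 10 (299) and 11 (343): 334.2.
|325.4 − 334.2| = 8.8.

8.80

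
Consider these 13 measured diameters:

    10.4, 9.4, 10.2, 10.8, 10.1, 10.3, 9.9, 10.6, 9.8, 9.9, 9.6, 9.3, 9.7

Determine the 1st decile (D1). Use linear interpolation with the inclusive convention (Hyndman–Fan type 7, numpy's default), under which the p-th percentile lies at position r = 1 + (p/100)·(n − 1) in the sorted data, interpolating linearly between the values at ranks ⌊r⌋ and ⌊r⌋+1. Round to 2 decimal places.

Sorted: 9.3, 9.4, 9.6, 9.7, 9.8, 9.9, 9.9, 10.1, 10.2, 10.3, 10.4, 10.6, 10.8.
n = 13.
r = 1 + (10/100)·(13 − 1) = 1 + 1.2 = 2.2.
Rank 2 is 9.4 and rank 3 is 9.6.
Interpolate: 9.4 + 0.2·(9.6 − 9.4) = 9.4 + 0.2·0.2 = 9.44.

9.44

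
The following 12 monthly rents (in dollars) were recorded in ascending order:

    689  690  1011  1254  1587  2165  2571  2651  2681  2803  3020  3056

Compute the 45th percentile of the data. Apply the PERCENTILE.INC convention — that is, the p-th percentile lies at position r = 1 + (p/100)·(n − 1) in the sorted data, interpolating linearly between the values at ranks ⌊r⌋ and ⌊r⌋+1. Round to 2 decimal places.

n = 12.
r = 1 + (45/100)·(12 − 1) = 1 + 4.95 = 5.95.
Rank 5 is 1587 and rank 6 is 2165.
Interpolate: 1587 + 0.95·(2165 − 1587) = 1587 + 0.95·578 = 2136.1.

2136.10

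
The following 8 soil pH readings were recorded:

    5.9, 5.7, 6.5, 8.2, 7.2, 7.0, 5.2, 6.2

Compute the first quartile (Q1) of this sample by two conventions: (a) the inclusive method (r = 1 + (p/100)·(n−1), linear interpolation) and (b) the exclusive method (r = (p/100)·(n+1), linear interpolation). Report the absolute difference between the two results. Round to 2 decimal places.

0.10

Sorted: 5.2, 5.7, 5.9, 6.2, 6.5, 7.0, 7.2, 8.2.
n = 8.
(a) r = 2.75; between ranks 2 (5.7) and 3 (5.9): 5.85.
(b) r = 2.25; between ranks 2 (5.7) and 3 (5.9): 5.75.
|5.85 − 5.75| = 0.1.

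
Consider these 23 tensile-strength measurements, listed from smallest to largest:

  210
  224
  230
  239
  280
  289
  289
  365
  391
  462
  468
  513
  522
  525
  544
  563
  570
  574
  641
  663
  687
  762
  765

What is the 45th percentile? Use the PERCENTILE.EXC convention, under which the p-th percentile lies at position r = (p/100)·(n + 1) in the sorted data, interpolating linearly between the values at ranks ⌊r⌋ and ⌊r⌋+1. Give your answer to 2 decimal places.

n = 23.
r = (45/100)·(23 + 1) = 10.8.
Rank 10 is 462 and rank 11 is 468.
Interpolate: 462 + 0.8·(468 − 462) = 462 + 0.8·6 = 466.8.

466.80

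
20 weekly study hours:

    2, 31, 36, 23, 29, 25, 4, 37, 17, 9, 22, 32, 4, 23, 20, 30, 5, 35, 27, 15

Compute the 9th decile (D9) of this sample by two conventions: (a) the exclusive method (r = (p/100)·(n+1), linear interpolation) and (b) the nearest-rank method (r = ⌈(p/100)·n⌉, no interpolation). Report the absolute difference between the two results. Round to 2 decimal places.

Sorted: 2, 4, 4, 5, 9, 15, 17, 20, 22, 23, 23, 25, 27, 29, 30, 31, 32, 35, 36, 37.
n = 20.
(a) r = 18.9; between ranks 18 (35) and 19 (36): 35.9.
(b) the nearest-rank method: rank 18 → 35.
|35.9 − 35| = 0.9.

0.90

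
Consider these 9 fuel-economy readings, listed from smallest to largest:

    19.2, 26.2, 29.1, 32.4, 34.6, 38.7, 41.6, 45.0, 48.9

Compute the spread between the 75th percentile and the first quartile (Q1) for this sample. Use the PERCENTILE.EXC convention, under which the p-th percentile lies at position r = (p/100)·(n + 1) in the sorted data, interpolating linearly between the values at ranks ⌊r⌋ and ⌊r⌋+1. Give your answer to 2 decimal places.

15.65

n = 9.
P25: r = 2.5; ranks 2–3 are 26.2, 29.1; interpolating gives 27.65.
P75: r = 7.5; ranks 7–8 are 41.6, 45.0; interpolating gives 43.3.
Difference: 43.3 − 27.65 = 15.65.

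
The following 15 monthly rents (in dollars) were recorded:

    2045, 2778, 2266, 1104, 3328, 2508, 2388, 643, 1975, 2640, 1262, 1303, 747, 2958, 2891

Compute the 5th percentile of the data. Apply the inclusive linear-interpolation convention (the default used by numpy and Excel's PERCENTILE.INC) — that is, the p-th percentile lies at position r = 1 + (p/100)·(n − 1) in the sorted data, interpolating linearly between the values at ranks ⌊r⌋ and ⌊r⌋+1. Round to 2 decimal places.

Sorted: 643, 747, 1104, 1262, 1303, 1975, 2045, 2266, 2388, 2508, 2640, 2778, 2891, 2958, 3328.
n = 15.
r = 1 + (5/100)·(15 − 1) = 1 + 0.7 = 1.7.
Rank 1 is 643 and rank 2 is 747.
Interpolate: 643 + 0.7·(747 − 643) = 643 + 0.7·104 = 715.8.

715.80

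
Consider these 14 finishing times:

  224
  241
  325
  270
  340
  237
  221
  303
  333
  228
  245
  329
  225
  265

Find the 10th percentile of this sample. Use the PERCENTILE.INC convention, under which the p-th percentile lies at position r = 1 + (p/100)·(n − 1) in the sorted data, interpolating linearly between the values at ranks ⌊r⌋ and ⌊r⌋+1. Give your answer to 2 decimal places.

224.30

Sorted: 221, 224, 225, 228, 237, 241, 245, 265, 270, 303, 325, 329, 333, 340.
n = 14.
r = 1 + (10/100)·(14 − 1) = 1 + 1.3 = 2.3.
Rank 2 is 224 and rank 3 is 225.
Interpolate: 224 + 0.3·(225 − 224) = 224 + 0.3·1 = 224.3.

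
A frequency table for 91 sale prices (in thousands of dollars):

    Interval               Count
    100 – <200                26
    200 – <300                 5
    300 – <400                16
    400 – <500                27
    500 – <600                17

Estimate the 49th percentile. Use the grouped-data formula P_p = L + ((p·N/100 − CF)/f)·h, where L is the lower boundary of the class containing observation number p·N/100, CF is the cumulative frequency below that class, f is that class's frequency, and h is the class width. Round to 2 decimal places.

384.94

N = 91; target position k = 49/100 · 91 = 44.59.
Cumulative frequencies: 26, 31, 47, 74, 91.
Observation 44.59 falls in the class 300 – <400.
L = 300, CF = 31, f = 16, h = 100.
P49 = 300 + ((44.59 − 31)/16)·100 = 300 + 84.9375 = 384.938.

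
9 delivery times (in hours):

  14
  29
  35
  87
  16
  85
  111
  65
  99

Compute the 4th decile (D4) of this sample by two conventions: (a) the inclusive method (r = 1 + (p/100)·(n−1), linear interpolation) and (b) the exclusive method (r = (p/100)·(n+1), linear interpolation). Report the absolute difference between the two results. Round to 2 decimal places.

Sorted: 14, 16, 29, 35, 65, 85, 87, 99, 111.
n = 9.
(a) r = 4.2; between ranks 4 (35) and 5 (65): 41.
(b) r = 4 → value at rank 4 = 35.
|41 − 35| = 6.

6.00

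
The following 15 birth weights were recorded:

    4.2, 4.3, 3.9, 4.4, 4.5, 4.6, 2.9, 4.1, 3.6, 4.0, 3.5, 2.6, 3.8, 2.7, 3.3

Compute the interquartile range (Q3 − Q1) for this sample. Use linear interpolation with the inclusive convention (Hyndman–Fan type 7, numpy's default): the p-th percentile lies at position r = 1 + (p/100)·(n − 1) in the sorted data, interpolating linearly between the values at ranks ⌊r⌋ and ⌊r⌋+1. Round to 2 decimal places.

Sorted: 2.6, 2.7, 2.9, 3.3, 3.5, 3.6, 3.8, 3.9, 4.0, 4.1, 4.2, 4.3, 4.4, 4.5, 4.6.
n = 15.
P25: r = 4.5; ranks 4–5 are 3.3, 3.5; interpolating gives 3.4.
P75: r = 11.5; ranks 11–12 are 4.2, 4.3; interpolating gives 4.25.
Difference: 4.25 − 3.4 = 0.85.

0.85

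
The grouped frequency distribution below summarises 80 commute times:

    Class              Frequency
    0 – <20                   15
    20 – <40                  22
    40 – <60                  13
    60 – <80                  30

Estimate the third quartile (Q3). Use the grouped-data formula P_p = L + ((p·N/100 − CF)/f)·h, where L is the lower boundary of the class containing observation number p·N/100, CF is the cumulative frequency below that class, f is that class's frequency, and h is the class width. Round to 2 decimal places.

N = 80; target position k = 75/100 · 80 = 60.
Cumulative frequencies: 15, 37, 50, 80.
Observation 60 falls in the class 60 – <80.
L = 60, CF = 50, f = 30, h = 20.
P75 = 60 + ((60 − 50)/30)·20 = 60 + 6.66667 = 66.6667.

66.67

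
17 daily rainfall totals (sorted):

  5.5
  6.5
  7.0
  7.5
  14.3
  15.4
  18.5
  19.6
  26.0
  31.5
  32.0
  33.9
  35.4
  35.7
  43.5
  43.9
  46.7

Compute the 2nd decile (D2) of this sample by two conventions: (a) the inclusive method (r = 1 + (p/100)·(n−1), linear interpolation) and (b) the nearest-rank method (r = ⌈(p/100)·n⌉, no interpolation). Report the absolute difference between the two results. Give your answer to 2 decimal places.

1.36

n = 17.
(a) r = 4.2; between ranks 4 (7.5) and 5 (14.3): 8.86.
(b) the nearest-rank method: rank 4 → 7.5.
|8.86 − 7.5| = 1.36.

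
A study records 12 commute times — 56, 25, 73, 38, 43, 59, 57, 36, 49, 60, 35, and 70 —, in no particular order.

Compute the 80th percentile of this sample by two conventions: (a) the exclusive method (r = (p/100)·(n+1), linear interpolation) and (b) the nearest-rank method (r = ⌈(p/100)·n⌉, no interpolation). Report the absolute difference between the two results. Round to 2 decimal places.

4.00

Sorted: 25, 35, 36, 38, 43, 49, 56, 57, 59, 60, 70, 73.
n = 12.
(a) r = 10.4; between ranks 10 (60) and 11 (70): 64.
(b) the nearest-rank method: rank 10 → 60.
|64 − 60| = 4.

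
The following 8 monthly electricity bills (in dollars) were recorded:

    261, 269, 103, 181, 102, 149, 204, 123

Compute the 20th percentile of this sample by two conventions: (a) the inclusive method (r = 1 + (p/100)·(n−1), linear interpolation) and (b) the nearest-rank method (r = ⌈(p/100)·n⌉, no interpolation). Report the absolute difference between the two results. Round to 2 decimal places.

8.00

Sorted: 102, 103, 123, 149, 181, 204, 261, 269.
n = 8.
(a) r = 2.4; between ranks 2 (103) and 3 (123): 111.
(b) the nearest-rank method: rank 2 → 103.
|111 − 103| = 8.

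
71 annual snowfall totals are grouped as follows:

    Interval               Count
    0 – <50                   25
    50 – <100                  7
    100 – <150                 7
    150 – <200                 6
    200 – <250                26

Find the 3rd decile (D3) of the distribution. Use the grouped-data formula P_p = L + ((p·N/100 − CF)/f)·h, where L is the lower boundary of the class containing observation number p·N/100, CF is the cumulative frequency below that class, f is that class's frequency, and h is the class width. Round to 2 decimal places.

N = 71; target position k = 30/100 · 71 = 21.3.
Cumulative frequencies: 25, 32, 39, 45, 71.
Observation 21.3 falls in the class 0 – <50.
L = 0, CF = 0, f = 25, h = 50.
P30 = 0 + ((21.3 − 0)/25)·50 = 0 + 42.6 = 42.6.

42.60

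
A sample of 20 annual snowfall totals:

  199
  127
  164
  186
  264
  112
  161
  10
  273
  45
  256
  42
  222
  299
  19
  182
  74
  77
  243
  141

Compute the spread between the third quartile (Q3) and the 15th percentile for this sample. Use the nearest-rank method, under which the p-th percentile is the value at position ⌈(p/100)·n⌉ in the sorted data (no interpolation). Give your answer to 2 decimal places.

180.00

Sorted: 10, 19, 42, 45, 74, 77, 112, 127, 141, 161, 164, 182, 186, 199, 222, 243, 256, 264, 273, 299.
n = 20.
P15: rank ⌈15/100·20⌉ = 3 → 42.
P75: rank ⌈75/100·20⌉ = 15 → 222.
Difference: 222 − 42 = 180.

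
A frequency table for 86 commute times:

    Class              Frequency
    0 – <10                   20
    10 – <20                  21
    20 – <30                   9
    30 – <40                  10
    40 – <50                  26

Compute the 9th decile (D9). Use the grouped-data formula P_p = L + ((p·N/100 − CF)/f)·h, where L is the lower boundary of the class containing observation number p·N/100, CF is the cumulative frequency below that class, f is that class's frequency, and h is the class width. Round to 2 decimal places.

N = 86; target position k = 90/100 · 86 = 77.4.
Cumulative frequencies: 20, 41, 50, 60, 86.
Observation 77.4 falls in the class 40 – <50.
L = 40, CF = 60, f = 26, h = 10.
P90 = 40 + ((77.4 − 60)/26)·10 = 40 + 6.69231 = 46.6923.

46.69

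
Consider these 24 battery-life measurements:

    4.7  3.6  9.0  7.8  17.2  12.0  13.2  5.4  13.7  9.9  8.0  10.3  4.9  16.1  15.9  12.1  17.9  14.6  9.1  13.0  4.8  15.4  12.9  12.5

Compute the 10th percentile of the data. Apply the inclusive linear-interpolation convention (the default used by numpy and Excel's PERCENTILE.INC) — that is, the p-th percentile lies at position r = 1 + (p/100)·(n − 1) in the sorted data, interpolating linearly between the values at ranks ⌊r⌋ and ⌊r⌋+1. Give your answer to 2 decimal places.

4.83

Sorted: 3.6, 4.7, 4.8, 4.9, 5.4, 7.8, 8.0, 9.0, 9.1, 9.9, 10.3, 12.0, 12.1, 12.5, 12.9, 13.0, 13.2, 13.7, 14.6, 15.4, 15.9, 16.1, 17.2, 17.9.
n = 24.
r = 1 + (10/100)·(24 − 1) = 1 + 2.3 = 3.3.
Rank 3 is 4.8 and rank 4 is 4.9.
Interpolate: 4.8 + 0.3·(4.9 − 4.8) = 4.8 + 0.3·0.1 = 4.83.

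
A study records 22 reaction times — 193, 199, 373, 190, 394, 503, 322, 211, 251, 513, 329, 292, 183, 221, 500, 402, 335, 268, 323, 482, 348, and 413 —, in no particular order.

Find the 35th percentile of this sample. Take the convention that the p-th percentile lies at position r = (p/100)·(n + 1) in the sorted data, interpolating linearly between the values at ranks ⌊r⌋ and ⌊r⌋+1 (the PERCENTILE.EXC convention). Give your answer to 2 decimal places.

269.20

Sorted: 183, 190, 193, 199, 211, 221, 251, 268, 292, 322, 323, 329, 335, 348, 373, 394, 402, 413, 482, 500, 503, 513.
n = 22.
r = (35/100)·(22 + 1) = 8.05.
Rank 8 is 268 and rank 9 is 292.
Interpolate: 268 + 0.05·(292 − 268) = 268 + 0.05·24 = 269.2.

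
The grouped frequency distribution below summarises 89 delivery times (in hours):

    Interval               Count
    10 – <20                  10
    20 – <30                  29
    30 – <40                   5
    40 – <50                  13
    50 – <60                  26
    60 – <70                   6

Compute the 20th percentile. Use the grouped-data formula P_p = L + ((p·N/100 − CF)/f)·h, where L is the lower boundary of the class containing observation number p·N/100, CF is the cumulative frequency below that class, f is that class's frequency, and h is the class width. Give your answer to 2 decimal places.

N = 89; target position k = 20/100 · 89 = 17.8.
Cumulative frequencies: 10, 39, 44, 57, 83, 89.
Observation 17.8 falls in the class 20 – <30.
L = 20, CF = 10, f = 29, h = 10.
P20 = 20 + ((17.8 − 10)/29)·10 = 20 + 2.68966 = 22.6897.

22.69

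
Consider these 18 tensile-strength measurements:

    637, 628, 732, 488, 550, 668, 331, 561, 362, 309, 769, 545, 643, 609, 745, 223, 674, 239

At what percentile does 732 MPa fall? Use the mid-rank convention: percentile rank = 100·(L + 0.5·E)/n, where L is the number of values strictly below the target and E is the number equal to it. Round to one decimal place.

Sorted: 223, 239, 309, 331, 362, 488, 545, 550, 561, 609, 628, 637, 643, 668, 674, 732, 745, 769.
Count below 732: L = 15; count equal: E = 1; n = 18.
Percentile rank = 100·(15 + 0.5·1)/18 = 100·15.5/18 = 86.11.

86.1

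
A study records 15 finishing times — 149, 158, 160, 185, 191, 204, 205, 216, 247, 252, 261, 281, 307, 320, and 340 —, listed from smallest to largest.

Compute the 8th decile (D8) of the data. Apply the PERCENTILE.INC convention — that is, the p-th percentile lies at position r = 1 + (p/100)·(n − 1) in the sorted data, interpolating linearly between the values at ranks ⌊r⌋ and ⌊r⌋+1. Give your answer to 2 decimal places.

n = 15.
r = 1 + (80/100)·(15 − 1) = 1 + 11.2 = 12.2.
Rank 12 is 281 and rank 13 is 307.
Interpolate: 281 + 0.2·(307 − 281) = 281 + 0.2·26 = 286.2.

286.20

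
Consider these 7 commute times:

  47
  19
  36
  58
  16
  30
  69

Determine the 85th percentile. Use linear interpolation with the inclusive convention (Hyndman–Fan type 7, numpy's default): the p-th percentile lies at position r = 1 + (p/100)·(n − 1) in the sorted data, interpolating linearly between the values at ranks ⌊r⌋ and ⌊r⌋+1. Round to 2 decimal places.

59.10

Sorted: 16, 19, 30, 36, 47, 58, 69.
n = 7.
r = 1 + (85/100)·(7 − 1) = 1 + 5.1 = 6.1.
Rank 6 is 58 and rank 7 is 69.
Interpolate: 58 + 0.1·(69 − 58) = 58 + 0.1·11 = 59.1.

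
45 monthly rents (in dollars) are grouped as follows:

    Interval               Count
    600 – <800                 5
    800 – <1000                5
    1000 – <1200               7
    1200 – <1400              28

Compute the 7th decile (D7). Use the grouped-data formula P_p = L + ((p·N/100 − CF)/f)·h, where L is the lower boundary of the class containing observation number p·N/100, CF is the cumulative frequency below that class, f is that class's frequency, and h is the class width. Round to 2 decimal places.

1303.57

N = 45; target position k = 70/100 · 45 = 31.5.
Cumulative frequencies: 5, 10, 17, 45.
Observation 31.5 falls in the class 1200 – <1400.
L = 1200, CF = 17, f = 28, h = 200.
P70 = 1200 + ((31.5 − 17)/28)·200 = 1200 + 103.571 = 1303.57.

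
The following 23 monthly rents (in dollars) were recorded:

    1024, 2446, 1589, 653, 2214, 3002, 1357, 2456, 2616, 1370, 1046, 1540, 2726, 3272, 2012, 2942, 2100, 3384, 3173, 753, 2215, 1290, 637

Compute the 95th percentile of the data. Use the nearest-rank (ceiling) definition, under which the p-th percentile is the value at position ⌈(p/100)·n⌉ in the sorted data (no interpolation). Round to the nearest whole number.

3272

Sorted: 637, 653, 753, 1024, 1046, 1290, 1357, 1370, 1540, 1589, 2012, 2100, 2214, 2215, 2446, 2456, 2616, 2726, 2942, 3002, 3173, 3272, 3384.
n = 23.
Position = ⌈95/100 · 23⌉ = ⌈21.85⌉ = 22.
The value at rank 22 is 3272.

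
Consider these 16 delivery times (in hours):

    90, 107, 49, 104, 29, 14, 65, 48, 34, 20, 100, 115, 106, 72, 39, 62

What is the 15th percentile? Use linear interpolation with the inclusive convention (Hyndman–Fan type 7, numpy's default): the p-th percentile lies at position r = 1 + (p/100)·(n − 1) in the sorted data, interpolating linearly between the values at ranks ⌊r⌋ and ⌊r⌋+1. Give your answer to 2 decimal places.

Sorted: 14, 20, 29, 34, 39, 48, 49, 62, 65, 72, 90, 100, 104, 106, 107, 115.
n = 16.
r = 1 + (15/100)·(16 − 1) = 1 + 2.25 = 3.25.
Rank 3 is 29 and rank 4 is 34.
Interpolate: 29 + 0.25·(34 − 29) = 29 + 0.25·5 = 30.25.

30.25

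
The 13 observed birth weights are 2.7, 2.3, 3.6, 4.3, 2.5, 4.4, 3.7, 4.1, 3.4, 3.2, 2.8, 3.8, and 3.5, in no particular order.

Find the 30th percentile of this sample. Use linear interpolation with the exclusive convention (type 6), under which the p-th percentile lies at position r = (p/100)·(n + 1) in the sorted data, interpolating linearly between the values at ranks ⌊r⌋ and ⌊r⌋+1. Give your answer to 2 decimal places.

2.88

Sorted: 2.3, 2.5, 2.7, 2.8, 3.2, 3.4, 3.5, 3.6, 3.7, 3.8, 4.1, 4.3, 4.4.
n = 13.
r = (30/100)·(13 + 1) = 4.2.
Rank 4 is 2.8 and rank 5 is 3.2.
Interpolate: 2.8 + 0.2·(3.2 − 2.8) = 2.8 + 0.2·0.4 = 2.88.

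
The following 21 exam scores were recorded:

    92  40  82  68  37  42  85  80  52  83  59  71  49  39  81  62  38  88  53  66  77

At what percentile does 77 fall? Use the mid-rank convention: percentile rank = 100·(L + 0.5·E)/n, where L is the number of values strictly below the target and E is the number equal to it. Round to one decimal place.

Sorted: 37, 38, 39, 40, 42, 49, 52, 53, 59, 62, 66, 68, 71, 77, 80, 81, 82, 83, 85, 88, 92.
Count below 77: L = 13; count equal: E = 1; n = 21.
Percentile rank = 100·(13 + 0.5·1)/21 = 100·13.5/21 = 64.29.

64.3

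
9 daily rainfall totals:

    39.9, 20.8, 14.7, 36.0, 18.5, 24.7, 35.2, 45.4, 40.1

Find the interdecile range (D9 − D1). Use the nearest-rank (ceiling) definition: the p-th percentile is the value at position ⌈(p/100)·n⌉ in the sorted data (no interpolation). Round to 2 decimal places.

Sorted: 14.7, 18.5, 20.8, 24.7, 35.2, 36.0, 39.9, 40.1, 45.4.
n = 9.
P10: rank ⌈10/100·9⌉ = 1 → 14.7.
P90: rank ⌈90/100·9⌉ = 9 → 45.4.
Difference: 45.4 − 14.7 = 30.7.

30.70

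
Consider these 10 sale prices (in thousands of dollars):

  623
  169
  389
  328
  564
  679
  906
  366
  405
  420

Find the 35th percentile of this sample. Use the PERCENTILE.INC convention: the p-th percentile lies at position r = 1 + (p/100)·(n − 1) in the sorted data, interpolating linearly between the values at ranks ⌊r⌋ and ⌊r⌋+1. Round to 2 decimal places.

391.40

Sorted: 169, 328, 366, 389, 405, 420, 564, 623, 679, 906.
n = 10.
r = 1 + (35/100)·(10 − 1) = 1 + 3.15 = 4.15.
Rank 4 is 389 and rank 5 is 405.
Interpolate: 389 + 0.15·(405 − 389) = 389 + 0.15·16 = 391.4.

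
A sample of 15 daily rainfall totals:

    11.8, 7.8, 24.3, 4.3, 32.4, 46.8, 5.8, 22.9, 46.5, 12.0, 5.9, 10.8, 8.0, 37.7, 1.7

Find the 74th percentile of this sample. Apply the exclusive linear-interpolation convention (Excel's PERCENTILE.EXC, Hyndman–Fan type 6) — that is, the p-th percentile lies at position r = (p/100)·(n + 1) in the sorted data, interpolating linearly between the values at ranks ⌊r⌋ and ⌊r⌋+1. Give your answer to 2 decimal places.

Sorted: 1.7, 4.3, 5.8, 5.9, 7.8, 8.0, 10.8, 11.8, 12.0, 22.9, 24.3, 32.4, 37.7, 46.5, 46.8.
n = 15.
r = (74/100)·(15 + 1) = 11.84.
Rank 11 is 24.3 and rank 12 is 32.4.
Interpolate: 24.3 + 0.84·(32.4 − 24.3) = 24.3 + 0.84·8.1 = 31.104.

31.10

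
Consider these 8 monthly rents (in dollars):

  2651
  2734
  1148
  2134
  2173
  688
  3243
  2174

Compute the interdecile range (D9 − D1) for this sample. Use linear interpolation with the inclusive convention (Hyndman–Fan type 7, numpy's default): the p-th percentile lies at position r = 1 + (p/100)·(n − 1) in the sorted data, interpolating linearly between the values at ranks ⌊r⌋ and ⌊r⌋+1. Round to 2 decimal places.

1876.70

Sorted: 688, 1148, 2134, 2173, 2174, 2651, 2734, 3243.
n = 8.
P10: r = 1.7; ranks 1–2 are 688, 1148; interpolating gives 1010.
P90: r = 7.3; ranks 7–8 are 2734, 3243; interpolating gives 2886.7.
Difference: 2886.7 − 1010 = 1876.7.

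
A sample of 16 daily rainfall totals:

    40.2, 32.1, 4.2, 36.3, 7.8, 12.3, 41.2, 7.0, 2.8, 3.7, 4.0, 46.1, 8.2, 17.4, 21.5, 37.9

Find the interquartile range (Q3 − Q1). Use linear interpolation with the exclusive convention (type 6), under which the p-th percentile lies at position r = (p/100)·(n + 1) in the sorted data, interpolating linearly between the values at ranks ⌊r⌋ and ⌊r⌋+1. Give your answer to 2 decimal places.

32.60

Sorted: 2.8, 3.7, 4.0, 4.2, 7.0, 7.8, 8.2, 12.3, 17.4, 21.5, 32.1, 36.3, 37.9, 40.2, 41.2, 46.1.
n = 16.
P25: r = 4.25; ranks 4–5 are 4.2, 7.0; interpolating gives 4.9.
P75: r = 12.75; ranks 12–13 are 36.3, 37.9; interpolating gives 37.5.
Difference: 37.5 − 4.9 = 32.6.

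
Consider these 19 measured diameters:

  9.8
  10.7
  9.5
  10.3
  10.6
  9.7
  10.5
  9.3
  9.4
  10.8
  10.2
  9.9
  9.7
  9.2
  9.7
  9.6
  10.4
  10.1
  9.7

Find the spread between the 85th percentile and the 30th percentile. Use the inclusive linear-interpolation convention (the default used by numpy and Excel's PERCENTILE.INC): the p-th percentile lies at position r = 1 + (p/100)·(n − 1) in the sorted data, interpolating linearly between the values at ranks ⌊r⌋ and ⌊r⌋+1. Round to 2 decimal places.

Sorted: 9.2, 9.3, 9.4, 9.5, 9.6, 9.7, 9.7, 9.7, 9.7, 9.8, 9.9, 10.1, 10.2, 10.3, 10.4, 10.5, 10.6, 10.7, 10.8.
n = 19.
P30: r = 6.4; ranks 6–7 are 9.7, 9.7; interpolating gives 9.7.
P85: r = 16.3; ranks 16–17 are 10.5, 10.6; interpolating gives 10.53.
Difference: 10.53 − 9.7 = 0.83.

0.83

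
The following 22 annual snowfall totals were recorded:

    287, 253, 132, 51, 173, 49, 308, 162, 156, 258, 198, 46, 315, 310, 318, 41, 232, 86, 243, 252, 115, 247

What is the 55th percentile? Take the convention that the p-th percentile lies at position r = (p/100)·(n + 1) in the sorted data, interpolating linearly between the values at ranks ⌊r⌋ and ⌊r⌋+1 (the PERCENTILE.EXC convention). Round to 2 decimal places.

239.15

Sorted: 41, 46, 49, 51, 86, 115, 132, 156, 162, 173, 198, 232, 243, 247, 252, 253, 258, 287, 308, 310, 315, 318.
n = 22.
r = (55/100)·(22 + 1) = 12.65.
Rank 12 is 232 and rank 13 is 243.
Interpolate: 232 + 0.65·(243 − 232) = 232 + 0.65·11 = 239.15.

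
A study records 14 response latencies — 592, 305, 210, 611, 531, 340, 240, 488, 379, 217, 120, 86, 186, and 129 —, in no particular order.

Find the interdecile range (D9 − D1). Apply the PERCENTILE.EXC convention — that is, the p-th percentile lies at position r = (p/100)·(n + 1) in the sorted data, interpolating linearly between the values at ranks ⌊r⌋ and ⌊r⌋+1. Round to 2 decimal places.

Sorted: 86, 120, 129, 186, 210, 217, 240, 305, 340, 379, 488, 531, 592, 611.
n = 14.
P10: r = 1.5; ranks 1–2 are 86, 120; interpolating gives 103.
P90: r = 13.5; ranks 13–14 are 592, 611; interpolating gives 601.5.
Difference: 601.5 − 103 = 498.5.

498.50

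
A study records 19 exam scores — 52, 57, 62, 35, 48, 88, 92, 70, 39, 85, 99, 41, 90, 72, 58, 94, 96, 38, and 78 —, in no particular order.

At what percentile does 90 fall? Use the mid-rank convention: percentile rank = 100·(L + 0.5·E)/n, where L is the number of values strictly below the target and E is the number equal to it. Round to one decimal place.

Sorted: 35, 38, 39, 41, 48, 52, 57, 58, 62, 70, 72, 78, 85, 88, 90, 92, 94, 96, 99.
Count below 90: L = 14; count equal: E = 1; n = 19.
Percentile rank = 100·(14 + 0.5·1)/19 = 100·14.5/19 = 76.32.

76.3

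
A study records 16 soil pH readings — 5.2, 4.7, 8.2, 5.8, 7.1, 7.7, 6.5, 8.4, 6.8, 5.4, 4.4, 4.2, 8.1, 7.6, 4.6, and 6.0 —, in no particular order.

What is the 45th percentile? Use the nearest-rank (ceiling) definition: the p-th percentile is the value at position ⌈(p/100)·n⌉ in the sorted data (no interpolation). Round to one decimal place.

6.0

Sorted: 4.2, 4.4, 4.6, 4.7, 5.2, 5.4, 5.8, 6.0, 6.5, 6.8, 7.1, 7.6, 7.7, 8.1, 8.2, 8.4.
n = 16.
Position = ⌈45/100 · 16⌉ = ⌈7.2⌉ = 8.
The value at rank 8 is 6.0.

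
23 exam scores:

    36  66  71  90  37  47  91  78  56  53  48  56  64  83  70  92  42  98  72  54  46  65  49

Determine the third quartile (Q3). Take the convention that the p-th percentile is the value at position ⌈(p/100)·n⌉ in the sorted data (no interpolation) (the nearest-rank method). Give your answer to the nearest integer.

Sorted: 36, 37, 42, 46, 47, 48, 49, 53, 54, 56, 56, 64, 65, 66, 70, 71, 72, 78, 83, 90, 91, 92, 98.
n = 23.
Position = ⌈75/100 · 23⌉ = ⌈17.25⌉ = 18.
The value at rank 18 is 78.

78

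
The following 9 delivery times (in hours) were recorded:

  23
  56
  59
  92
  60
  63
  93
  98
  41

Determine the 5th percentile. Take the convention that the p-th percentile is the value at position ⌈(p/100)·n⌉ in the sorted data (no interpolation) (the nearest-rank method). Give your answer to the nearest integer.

Sorted: 23, 41, 56, 59, 60, 63, 92, 93, 98.
n = 9.
Position = ⌈5/100 · 9⌉ = ⌈0.45⌉ = 1.
The value at rank 1 is 23.

23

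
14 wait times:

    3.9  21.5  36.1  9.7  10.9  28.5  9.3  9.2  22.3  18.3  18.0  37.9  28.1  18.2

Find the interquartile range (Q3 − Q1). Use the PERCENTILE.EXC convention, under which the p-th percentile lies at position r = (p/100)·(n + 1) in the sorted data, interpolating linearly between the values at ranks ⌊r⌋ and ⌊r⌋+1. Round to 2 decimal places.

18.60

Sorted: 3.9, 9.2, 9.3, 9.7, 10.9, 18.0, 18.2, 18.3, 21.5, 22.3, 28.1, 28.5, 36.1, 37.9.
n = 14.
P25: r = 3.75; ranks 3–4 are 9.3, 9.7; interpolating gives 9.6.
P75: r = 11.25; ranks 11–12 are 28.1, 28.5; interpolating gives 28.2.
Difference: 28.2 − 9.6 = 18.6.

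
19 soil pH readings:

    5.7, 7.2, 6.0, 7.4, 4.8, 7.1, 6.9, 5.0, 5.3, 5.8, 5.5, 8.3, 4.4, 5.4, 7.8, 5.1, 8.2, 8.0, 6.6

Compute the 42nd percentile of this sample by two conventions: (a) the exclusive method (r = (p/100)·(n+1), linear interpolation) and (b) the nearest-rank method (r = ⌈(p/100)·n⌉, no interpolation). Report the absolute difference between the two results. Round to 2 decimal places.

Sorted: 4.4, 4.8, 5.0, 5.1, 5.3, 5.4, 5.5, 5.7, 5.8, 6.0, 6.6, 6.9, 7.1, 7.2, 7.4, 7.8, 8.0, 8.2, 8.3.
n = 19.
(a) r = 8.4; between ranks 8 (5.7) and 9 (5.8): 5.74.
(b) the nearest-rank method: rank 8 → 5.7.
|5.74 − 5.7| = 0.04.

0.04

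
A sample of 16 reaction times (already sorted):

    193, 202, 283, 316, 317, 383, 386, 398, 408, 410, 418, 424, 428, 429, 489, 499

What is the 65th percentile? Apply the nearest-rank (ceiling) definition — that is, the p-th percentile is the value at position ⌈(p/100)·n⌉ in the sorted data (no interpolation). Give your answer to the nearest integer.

418

n = 16.
Position = ⌈65/100 · 16⌉ = ⌈10.4⌉ = 11.
The value at rank 11 is 418.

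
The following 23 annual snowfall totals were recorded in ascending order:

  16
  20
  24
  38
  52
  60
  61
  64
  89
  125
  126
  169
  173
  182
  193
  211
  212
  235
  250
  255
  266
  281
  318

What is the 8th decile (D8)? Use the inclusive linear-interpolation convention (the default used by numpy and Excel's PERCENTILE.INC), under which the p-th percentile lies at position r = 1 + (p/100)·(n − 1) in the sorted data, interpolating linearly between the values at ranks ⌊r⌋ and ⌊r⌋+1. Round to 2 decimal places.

244.00

n = 23.
r = 1 + (80/100)·(23 − 1) = 1 + 17.6 = 18.6.
Rank 18 is 235 and rank 19 is 250.
Interpolate: 235 + 0.6·(250 − 235) = 235 + 0.6·15 = 244.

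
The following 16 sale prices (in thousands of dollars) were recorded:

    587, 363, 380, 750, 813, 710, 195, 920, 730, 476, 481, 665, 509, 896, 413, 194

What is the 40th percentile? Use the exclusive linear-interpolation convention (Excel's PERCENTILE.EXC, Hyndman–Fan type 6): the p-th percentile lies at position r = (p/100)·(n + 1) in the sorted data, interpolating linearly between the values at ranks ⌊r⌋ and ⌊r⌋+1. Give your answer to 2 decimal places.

Sorted: 194, 195, 363, 380, 413, 476, 481, 509, 587, 665, 710, 730, 750, 813, 896, 920.
n = 16.
r = (40/100)·(16 + 1) = 6.8.
Rank 6 is 476 and rank 7 is 481.
Interpolate: 476 + 0.8·(481 − 476) = 476 + 0.8·5 = 480.

480.00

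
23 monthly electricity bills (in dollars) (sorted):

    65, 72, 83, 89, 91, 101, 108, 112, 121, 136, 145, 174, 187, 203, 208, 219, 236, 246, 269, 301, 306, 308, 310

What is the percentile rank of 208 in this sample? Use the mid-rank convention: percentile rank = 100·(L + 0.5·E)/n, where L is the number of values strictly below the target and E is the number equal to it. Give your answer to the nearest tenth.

Count below 208: L = 14; count equal: E = 1; n = 23.
Percentile rank = 100·(14 + 0.5·1)/23 = 100·14.5/23 = 63.04.

63.0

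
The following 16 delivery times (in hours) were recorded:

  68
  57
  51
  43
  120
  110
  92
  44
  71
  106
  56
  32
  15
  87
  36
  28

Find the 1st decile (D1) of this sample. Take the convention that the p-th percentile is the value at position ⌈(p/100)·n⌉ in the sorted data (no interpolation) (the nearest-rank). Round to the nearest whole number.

Sorted: 15, 28, 32, 36, 43, 44, 51, 56, 57, 68, 71, 87, 92, 106, 110, 120.
n = 16.
Position = ⌈10/100 · 16⌉ = ⌈1.6⌉ = 2.
The value at rank 2 is 28.

28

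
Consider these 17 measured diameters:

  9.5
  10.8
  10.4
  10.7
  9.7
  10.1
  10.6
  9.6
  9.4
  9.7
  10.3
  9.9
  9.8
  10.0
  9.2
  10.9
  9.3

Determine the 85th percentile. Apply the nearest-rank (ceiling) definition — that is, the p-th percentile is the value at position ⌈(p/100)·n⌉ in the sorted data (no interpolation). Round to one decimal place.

Sorted: 9.2, 9.3, 9.4, 9.5, 9.6, 9.7, 9.7, 9.8, 9.9, 10.0, 10.1, 10.3, 10.4, 10.6, 10.7, 10.8, 10.9.
n = 17.
Position = ⌈85/100 · 17⌉ = ⌈14.45⌉ = 15.
The value at rank 15 is 10.7.

10.7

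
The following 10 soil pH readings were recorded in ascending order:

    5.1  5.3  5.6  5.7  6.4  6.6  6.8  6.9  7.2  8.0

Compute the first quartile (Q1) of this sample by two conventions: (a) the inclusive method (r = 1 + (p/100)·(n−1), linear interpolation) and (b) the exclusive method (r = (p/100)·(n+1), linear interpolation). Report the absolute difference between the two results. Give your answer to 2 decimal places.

0.10

n = 10.
(a) r = 3.25; between ranks 3 (5.6) and 4 (5.7): 5.625.
(b) r = 2.75; between ranks 2 (5.3) and 3 (5.6): 5.525.
|5.625 − 5.525| = 0.1.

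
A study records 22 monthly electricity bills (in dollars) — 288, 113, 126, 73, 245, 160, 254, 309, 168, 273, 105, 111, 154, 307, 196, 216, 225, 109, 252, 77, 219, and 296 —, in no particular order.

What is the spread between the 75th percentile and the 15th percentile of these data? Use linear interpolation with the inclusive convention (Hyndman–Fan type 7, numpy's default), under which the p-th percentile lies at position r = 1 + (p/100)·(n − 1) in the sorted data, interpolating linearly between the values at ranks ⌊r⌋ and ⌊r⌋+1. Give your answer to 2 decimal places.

Sorted: 73, 77, 105, 109, 111, 113, 126, 154, 160, 168, 196, 216, 219, 225, 245, 252, 254, 273, 288, 296, 307, 309.
n = 22.
P15: r = 4.15; ranks 4–5 are 109, 111; interpolating gives 109.3.
P75: r = 16.75; ranks 16–17 are 252, 254; interpolating gives 253.5.
Difference: 253.5 − 109.3 = 144.2.

144.20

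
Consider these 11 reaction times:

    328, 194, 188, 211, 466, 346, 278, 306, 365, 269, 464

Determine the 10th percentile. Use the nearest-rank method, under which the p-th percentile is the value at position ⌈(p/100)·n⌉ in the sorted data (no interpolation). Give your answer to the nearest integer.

Sorted: 188, 194, 211, 269, 278, 306, 328, 346, 365, 464, 466.
n = 11.
Position = ⌈10/100 · 11⌉ = ⌈1.1⌉ = 2.
The value at rank 2 is 194.

194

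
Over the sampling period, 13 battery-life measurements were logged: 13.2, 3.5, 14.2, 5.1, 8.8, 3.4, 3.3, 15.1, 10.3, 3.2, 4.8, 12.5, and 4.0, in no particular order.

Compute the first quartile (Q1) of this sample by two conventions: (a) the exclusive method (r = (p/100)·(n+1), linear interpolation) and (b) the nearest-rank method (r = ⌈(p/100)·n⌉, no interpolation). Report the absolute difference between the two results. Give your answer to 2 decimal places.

0.05

Sorted: 3.2, 3.3, 3.4, 3.5, 4.0, 4.8, 5.1, 8.8, 10.3, 12.5, 13.2, 14.2, 15.1.
n = 13.
(a) r = 3.5; between ranks 3 (3.4) and 4 (3.5): 3.45.
(b) the nearest-rank method: rank 4 → 3.5.
|3.45 − 3.5| = 0.05.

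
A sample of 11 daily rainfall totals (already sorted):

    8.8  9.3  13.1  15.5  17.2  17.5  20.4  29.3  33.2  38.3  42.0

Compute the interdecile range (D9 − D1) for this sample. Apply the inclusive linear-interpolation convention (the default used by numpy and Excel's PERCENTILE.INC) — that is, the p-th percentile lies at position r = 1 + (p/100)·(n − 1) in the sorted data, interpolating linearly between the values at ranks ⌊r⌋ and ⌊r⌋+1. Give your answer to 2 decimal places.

29.00

n = 11.
P10: r = 2 (integer) → 9.3.
P90: r = 10 (integer) → 38.3.
Difference: 38.3 − 9.3 = 29.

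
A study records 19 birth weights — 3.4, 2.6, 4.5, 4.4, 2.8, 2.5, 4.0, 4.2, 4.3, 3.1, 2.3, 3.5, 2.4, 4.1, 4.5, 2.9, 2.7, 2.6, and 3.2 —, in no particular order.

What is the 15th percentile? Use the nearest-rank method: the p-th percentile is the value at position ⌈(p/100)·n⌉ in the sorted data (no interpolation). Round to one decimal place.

2.5

Sorted: 2.3, 2.4, 2.5, 2.6, 2.6, 2.7, 2.8, 2.9, 3.1, 3.2, 3.4, 3.5, 4.0, 4.1, 4.2, 4.3, 4.4, 4.5, 4.5.
n = 19.
Position = ⌈15/100 · 19⌉ = ⌈2.85⌉ = 3.
The value at rank 3 is 2.5.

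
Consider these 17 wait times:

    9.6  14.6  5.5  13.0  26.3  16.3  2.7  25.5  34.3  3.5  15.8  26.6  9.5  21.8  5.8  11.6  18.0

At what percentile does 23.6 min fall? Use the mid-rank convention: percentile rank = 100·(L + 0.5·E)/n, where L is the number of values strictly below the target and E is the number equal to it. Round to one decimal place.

76.5

Sorted: 2.7, 3.5, 5.5, 5.8, 9.5, 9.6, 11.6, 13.0, 14.6, 15.8, 16.3, 18.0, 21.8, 25.5, 26.3, 26.6, 34.3.
Count below 23.6: L = 13; count equal: E = 0; n = 17.
Percentile rank = 100·(13 + 0.5·0)/17 = 100·13/17 = 76.47.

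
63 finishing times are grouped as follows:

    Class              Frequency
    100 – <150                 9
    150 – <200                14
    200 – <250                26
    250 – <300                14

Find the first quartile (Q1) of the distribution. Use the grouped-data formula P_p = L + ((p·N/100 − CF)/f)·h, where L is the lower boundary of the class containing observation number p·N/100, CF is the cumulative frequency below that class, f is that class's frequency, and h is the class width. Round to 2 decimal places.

174.11

N = 63; target position k = 25/100 · 63 = 15.75.
Cumulative frequencies: 9, 23, 49, 63.
Observation 15.75 falls in the class 150 – <200.
L = 150, CF = 9, f = 14, h = 50.
P25 = 150 + ((15.75 − 9)/14)·50 = 150 + 24.1071 = 174.107.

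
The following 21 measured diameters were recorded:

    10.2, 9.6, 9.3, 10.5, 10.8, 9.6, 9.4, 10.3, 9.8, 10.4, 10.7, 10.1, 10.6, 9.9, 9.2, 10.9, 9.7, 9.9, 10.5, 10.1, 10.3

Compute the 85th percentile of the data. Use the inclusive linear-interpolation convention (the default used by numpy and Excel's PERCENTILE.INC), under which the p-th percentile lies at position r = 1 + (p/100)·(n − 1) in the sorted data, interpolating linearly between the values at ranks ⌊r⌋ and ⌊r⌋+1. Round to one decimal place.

10.6

Sorted: 9.2, 9.3, 9.4, 9.6, 9.6, 9.7, 9.8, 9.9, 9.9, 10.1, 10.1, 10.2, 10.3, 10.3, 10.4, 10.5, 10.5, 10.6, 10.7, 10.8, 10.9.
n = 21.
r = 1 + (85/100)·(21 − 1) = 1 + 17 = 18.
r is an integer, so P85 is the value at rank 18: 10.6.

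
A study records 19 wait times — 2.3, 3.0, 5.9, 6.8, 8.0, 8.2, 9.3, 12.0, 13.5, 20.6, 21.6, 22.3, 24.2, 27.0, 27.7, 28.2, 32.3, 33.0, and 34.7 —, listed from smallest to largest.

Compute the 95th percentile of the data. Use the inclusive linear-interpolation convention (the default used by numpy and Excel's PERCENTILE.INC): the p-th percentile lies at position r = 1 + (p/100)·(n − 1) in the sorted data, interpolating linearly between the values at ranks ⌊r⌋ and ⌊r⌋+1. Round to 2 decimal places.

33.17

n = 19.
r = 1 + (95/100)·(19 − 1) = 1 + 17.1 = 18.1.
Rank 18 is 33.0 and rank 19 is 34.7.
Interpolate: 33.0 + 0.1·(34.7 − 33.0) = 33.0 + 0.1·1.7 = 33.17.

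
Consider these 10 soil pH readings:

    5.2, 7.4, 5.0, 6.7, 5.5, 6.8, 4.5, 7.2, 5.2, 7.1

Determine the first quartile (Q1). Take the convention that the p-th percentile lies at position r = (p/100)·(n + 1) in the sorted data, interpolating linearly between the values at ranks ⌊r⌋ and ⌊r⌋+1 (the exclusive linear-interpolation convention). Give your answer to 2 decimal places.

Sorted: 4.5, 5.0, 5.2, 5.2, 5.5, 6.7, 6.8, 7.1, 7.2, 7.4.
n = 10.
r = (25/100)·(10 + 1) = 2.75.
Rank 2 is 5.0 and rank 3 is 5.2.
Interpolate: 5.0 + 0.75·(5.2 − 5.0) = 5.0 + 0.75·0.2 = 5.15.

5.15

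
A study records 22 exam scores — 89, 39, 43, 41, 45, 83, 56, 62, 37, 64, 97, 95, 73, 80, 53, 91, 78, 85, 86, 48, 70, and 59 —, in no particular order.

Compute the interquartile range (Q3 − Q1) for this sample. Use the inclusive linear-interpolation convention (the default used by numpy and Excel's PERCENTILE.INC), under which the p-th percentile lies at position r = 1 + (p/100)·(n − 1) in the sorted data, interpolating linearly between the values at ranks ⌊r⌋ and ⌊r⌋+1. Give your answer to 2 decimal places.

Sorted: 37, 39, 41, 43, 45, 48, 53, 56, 59, 62, 64, 70, 73, 78, 80, 83, 85, 86, 89, 91, 95, 97.
n = 22.
P25: r = 6.25; ranks 6–7 are 48, 53; interpolating gives 49.25.
P75: r = 16.75; ranks 16–17 are 83, 85; interpolating gives 84.5.
Difference: 84.5 − 49.25 = 35.25.

35.25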